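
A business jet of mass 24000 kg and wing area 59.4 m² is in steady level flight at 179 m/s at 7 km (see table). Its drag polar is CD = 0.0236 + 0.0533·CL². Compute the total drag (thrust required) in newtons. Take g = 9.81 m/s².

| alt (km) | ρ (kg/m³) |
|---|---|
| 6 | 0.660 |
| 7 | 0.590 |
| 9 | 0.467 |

D = 18500 N

At 7 km, from the table: ρ = 0.590 kg/m³.
Level flight ⇒ L = W = m·g = 24000 × 9.81 = 2.3544×10^5 N.
q = ½ρv² = ½ × 0.59 × 179² = 9452 Pa.
Required CL = L/(qS) = 2.3544×10^5/(9452·59.4) = 0.4193.
CD = 0.0236 + 0.0533 × 0.4193² = 0.03297.
D = q·S·CD = 9452 × 59.4 × 0.03297 = 18510 N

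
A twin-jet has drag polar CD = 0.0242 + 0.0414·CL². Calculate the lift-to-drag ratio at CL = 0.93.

L/D = 15.5

CD = 0.0242 + 0.0414 × 0.93² = 0.06001
L/D = CL/CD = 0.93 / 0.06001 = 15.5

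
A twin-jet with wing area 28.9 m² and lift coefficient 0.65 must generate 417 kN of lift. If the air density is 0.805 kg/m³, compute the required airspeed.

L = ½ρv²S·CL ⇒ v = √(2L/(ρ·S·CL))
v = √(2 × 4.17×10^5 / (0.805 × 28.9 × 0.65)) = √55150 = 235 m/s

v = 235 m/s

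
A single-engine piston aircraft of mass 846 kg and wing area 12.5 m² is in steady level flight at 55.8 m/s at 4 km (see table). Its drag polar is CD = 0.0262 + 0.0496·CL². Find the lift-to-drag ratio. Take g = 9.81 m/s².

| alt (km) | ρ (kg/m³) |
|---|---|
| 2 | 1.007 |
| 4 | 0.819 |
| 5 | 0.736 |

L/D = 13.1

At 4 km, from the table: ρ = 0.819 kg/m³.
Level flight ⇒ L = W = m·g = 846 × 9.81 = 8299.3 N.
Dynamic pressure q = 0.5 × 0.819 × 55.8² = 1275 Pa.
Required CL = L/(qS) = 8299.3/(1275·12.5) = 0.5207.
CD = 0.0262 + 0.0496 × 0.5207² = 0.03965.
L/D = CL/CD = 0.5207 / 0.03965 = 13.1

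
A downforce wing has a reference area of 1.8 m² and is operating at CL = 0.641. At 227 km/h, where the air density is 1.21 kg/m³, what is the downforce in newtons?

Convert speed: v = 227 km/h ÷ 3.6 = 63.06 m/s.
L = ½ρv²S·CL = ½ × 1.21 × 63.06² × 1.8 × 0.641 = 2780 N

L = 2780 N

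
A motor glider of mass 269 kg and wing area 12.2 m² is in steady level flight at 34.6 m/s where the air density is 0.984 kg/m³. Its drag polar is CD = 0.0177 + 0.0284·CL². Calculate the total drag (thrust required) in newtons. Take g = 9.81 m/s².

Weight W = mg = 269 × 9.81 = 2638.9 N; in level flight L = W.
q = ½ρv² = ½ × 0.984 × 34.6² = 589 Pa.
Required CL = L/(qS) = 2638.9/(589·12.2) = 0.3672.
CD = 0.0177 + 0.0284 × 0.3672² = 0.02153.
D = q·S·CD = 589 × 12.2 × 0.02153 = 154.7 N

D = 155 N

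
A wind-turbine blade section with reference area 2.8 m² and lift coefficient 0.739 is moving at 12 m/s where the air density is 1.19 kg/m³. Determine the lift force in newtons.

L = 177 N

L = ½ρv²S·CL = ½ × 1.19 × 12² × 2.8 × 0.739 = 177 N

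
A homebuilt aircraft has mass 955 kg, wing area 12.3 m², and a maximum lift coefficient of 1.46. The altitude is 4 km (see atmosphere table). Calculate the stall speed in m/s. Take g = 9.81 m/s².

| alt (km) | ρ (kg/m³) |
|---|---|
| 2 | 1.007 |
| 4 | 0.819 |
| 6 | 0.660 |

V_stall = 35.7 m/s

At 4 km, from the table: ρ = 0.819 kg/m³.
At stall, lift equals weight: L = W = m·g = 955 × 9.81 = 9369 N.
V_stall = √(2W/(ρ·S·CL,max)) = √(2 × 9369 / (0.819 × 12.3 × 1.46))
V_stall = √1274 = 35.7 m/s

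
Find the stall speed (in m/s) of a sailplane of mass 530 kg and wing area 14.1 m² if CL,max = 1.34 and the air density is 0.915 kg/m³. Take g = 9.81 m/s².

Weight W = mg = 530 × 9.81 = 5199 N.
From L = ½ρV²S·CL,max = W: V_stall = √(2W/(ρSCL,max)) = √(2·5199/(0.915·14.1·1.34))
V_stall = √601.5 = 24.5 m/s

V_stall = 24.5 m/s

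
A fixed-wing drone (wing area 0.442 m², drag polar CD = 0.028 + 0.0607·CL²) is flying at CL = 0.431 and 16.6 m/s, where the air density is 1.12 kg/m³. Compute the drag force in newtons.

D = 2.68 N

CD = 0.028 + 0.0607 × 0.431² = 0.03928
D = ½ρv²S·CD = ½ × 1.12 × 16.6² × 0.442 × 0.03928 = 2.68 N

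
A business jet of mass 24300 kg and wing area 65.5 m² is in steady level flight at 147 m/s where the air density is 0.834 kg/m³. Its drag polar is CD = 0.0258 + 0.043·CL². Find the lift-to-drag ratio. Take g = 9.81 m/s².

In steady level flight, lift balances weight: W = mg = 24300 × 9.81 = 2.3838×10^5 N.
q = ½ρv² = ½ × 0.834 × 147² = 9011 Pa.
CL = 2W/(ρv²S) = 2×2.3838×10^5/(0.834×147²×65.5) = 0.4039.
CD = 0.0258 + 0.043 × 0.4039² = 0.03281.
L/D = CL/CD = 0.4039 / 0.03281 = 12.3

L/D = 12.3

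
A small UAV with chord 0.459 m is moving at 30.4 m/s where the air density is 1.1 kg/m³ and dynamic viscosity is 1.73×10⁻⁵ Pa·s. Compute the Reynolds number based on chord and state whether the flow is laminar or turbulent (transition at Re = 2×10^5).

Re = ρ·v·c/μ = 1.1 × 30.4 × 0.459 / (1.73×10⁻⁵) = 8.87×10^5
Since 8.87×10^5 > 2×10^5, the flow is turbulent.

Re = 8.87×10^5 (turbulent)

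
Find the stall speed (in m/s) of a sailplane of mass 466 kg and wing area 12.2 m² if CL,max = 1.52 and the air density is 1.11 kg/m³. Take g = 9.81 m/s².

V_stall = 21.1 m/s

Weight W = mg = 466 × 9.81 = 4571 N.
V_stall = √(2W/(ρ·S·CL,max)) = √(2 × 4571 / (1.11 × 12.2 × 1.52))
V_stall = √444.2 = 21.1 m/s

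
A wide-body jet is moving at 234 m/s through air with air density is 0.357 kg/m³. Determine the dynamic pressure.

q = ½ρv² = ½ × 0.357 × 234² = 9770 Pa

q = 9770 Pa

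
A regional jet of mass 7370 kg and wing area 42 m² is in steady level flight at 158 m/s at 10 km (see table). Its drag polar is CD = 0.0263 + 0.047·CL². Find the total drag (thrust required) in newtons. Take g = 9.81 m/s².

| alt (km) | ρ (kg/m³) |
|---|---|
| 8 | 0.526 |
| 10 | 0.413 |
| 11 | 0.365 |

D = 6830 N

At 10 km, from the table: ρ = 0.413 kg/m³.
In steady level flight, lift balances weight: W = mg = 7370 × 9.81 = 72300 N.
Dynamic pressure q = 0.5 × 0.413 × 158² = 5155 Pa.
CL = W/(q·S) = 72300 / (5155 × 42) = 0.3339.
CD = 0.0263 + 0.047 × 0.3339² = 0.03154.
D = q·S·CD = 5155 × 42 × 0.03154 = 6829 N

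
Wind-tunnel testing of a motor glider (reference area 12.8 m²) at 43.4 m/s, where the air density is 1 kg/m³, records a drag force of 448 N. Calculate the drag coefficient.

CD = 0.0372

From D = ½ρv²S·CD, rearranging gives CD = 2D/(ρv²S).
CD = 2 × 448 / (1 × 43.4² × 12.8) = 0.0372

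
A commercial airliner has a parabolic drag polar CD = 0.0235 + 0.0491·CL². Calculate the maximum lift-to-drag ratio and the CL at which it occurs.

(L/D)max = 14.7, at CL = 0.692

For CD = CD0 + K·CL², (L/D)max occurs at CL* = √(CD0/K) and equals 1/(2√(K·CD0)).
(L/D)max = 1/(2√(0.0491 × 0.0235)) = 1/(2 × 0.03397) = 14.7
CL* = √(0.0235/0.0491) = 0.692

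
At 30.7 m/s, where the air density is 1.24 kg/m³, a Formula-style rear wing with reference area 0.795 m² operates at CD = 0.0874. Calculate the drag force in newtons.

D = 40.6 N

Dynamic pressure q = ½ρv² = ½ × 1.24 × 30.7² = 584.3 Pa.
D = q·S·CD = 584.3 × 0.795 × 0.0874 = 40.6 N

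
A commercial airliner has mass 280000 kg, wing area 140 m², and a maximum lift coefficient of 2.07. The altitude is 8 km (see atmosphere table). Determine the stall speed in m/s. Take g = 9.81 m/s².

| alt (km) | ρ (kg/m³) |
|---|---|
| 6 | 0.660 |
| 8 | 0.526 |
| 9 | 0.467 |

V_stall = 190 m/s

At 8 km, from the table: ρ = 0.526 kg/m³.
Weight W = mg = 280000 × 9.81 = 2.747×10^6 N.
From L = ½ρV²S·CL,max = W: V_stall = √(2W/(ρSCL,max)) = √(2·2.747×10^6/(0.526·140·2.07))
V_stall = √36040 = 190 m/s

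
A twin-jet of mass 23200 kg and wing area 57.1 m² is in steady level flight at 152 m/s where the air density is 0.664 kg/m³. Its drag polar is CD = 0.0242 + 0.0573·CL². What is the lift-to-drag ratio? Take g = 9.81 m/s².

In steady level flight, lift balances weight: W = mg = 23200 × 9.81 = 2.2759×10^5 N.
Dynamic pressure q = 0.5 × 0.664 × 152² = 7671 Pa.
CL = 2W/(ρv²S) = 2×2.2759×10^5/(0.664×152²×57.1) = 0.5196.
CD = 0.0242 + 0.0573 × 0.5196² = 0.03967.
L/D = CL/CD = 0.5196 / 0.03967 = 13.1

L/D = 13.1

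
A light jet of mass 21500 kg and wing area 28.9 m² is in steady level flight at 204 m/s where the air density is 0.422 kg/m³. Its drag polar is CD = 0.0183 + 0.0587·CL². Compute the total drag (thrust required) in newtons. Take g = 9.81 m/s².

In steady level flight, lift balances weight: W = mg = 21500 × 9.81 = 2.1092×10^5 N.
Dynamic pressure q = 0.5 × 0.422 × 204² = 8781 Pa.
Required CL = L/(qS) = 2.1092×10^5/(8781·28.9) = 0.8311.
CD = 0.0183 + 0.0587 × 0.8311² = 0.05885.
D = q·S·CD = 8781 × 28.9 × 0.05885 = 14930 N

D = 14900 N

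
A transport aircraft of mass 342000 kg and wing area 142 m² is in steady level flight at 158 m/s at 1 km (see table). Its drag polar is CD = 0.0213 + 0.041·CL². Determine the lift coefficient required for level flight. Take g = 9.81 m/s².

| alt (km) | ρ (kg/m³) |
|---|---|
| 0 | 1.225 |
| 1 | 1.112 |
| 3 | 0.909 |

CL = 1.7

At 1 km, from the table: ρ = 1.112 kg/m³.
Level flight ⇒ L = W = m·g = 342000 × 9.81 = 3.355×10^6 N.
q = ½ρv² = ½ × 1.112 × 158² = 13880 Pa.
Required CL = L/(qS) = 3.355×10^6/(13880·142) = 1.702.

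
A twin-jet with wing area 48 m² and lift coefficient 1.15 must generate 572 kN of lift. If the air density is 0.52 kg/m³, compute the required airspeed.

L = ½ρv²S·CL ⇒ v = √(2L/(ρ·S·CL))
v = √(2 × 5.72×10^5 / (0.52 × 48 × 1.15)) = √39860 = 200 m/s

v = 200 m/s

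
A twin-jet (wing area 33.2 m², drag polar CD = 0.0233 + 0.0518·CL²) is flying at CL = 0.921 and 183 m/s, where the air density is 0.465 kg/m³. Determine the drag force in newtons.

D = 17400 N

CD = 0.0233 + 0.0518 × 0.921² = 0.06724
D = ½ρv²S·CD = ½ × 0.465 × 183² × 33.2 × 0.06724 = 17400 N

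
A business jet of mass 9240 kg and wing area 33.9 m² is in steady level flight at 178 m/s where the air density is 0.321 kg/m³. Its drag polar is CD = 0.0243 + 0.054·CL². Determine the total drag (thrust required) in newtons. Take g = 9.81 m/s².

D = 6760 N

Weight W = mg = 9240 × 9.81 = 90644 N; in level flight L = W.
Dynamic pressure q = 0.5 × 0.321 × 178² = 5085 Pa.
CL = 2W/(ρv²S) = 2×90644/(0.321×178²×33.9) = 0.5258.
CD = 0.0243 + 0.054 × 0.5258² = 0.03923.
D = q·S·CD = 5085 × 33.9 × 0.03923 = 6763 N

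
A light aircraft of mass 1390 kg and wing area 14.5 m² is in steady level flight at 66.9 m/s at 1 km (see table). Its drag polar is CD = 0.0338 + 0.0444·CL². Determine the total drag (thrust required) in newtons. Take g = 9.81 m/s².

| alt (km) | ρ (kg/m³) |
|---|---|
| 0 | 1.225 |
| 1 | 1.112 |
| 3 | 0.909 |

D = 1450 N

At 1 km, from the table: ρ = 1.112 kg/m³.
In steady level flight, lift balances weight: W = mg = 1390 × 9.81 = 13636 N.
Dynamic pressure q = 0.5 × 1.112 × 66.9² = 2488 Pa.
CL = 2W/(ρv²S) = 2×13636/(1.112×66.9²×14.5) = 0.3779.
CD = 0.0338 + 0.0444 × 0.3779² = 0.04014.
D = q·S·CD = 2488 × 14.5 × 0.04014 = 1448 N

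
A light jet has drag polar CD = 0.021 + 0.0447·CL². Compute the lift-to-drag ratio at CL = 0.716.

L/D = 16.3

CD = 0.021 + 0.0447 × 0.716² = 0.04392
L/D = CL/CD = 0.716 / 0.04392 = 16.3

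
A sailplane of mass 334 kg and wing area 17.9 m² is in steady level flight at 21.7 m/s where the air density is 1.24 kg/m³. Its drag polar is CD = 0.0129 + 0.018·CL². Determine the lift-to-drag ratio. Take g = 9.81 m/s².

Weight W = mg = 334 × 9.81 = 3276.5 N; in level flight L = W.
q = ½ρv² = ½ × 1.24 × 21.7² = 292 Pa.
Required CL = L/(qS) = 3276.5/(292·17.9) = 0.627.
CD = 0.0129 + 0.018 × 0.627² = 0.01998.
L/D = CL/CD = 0.627 / 0.01998 = 31.4

L/D = 31.4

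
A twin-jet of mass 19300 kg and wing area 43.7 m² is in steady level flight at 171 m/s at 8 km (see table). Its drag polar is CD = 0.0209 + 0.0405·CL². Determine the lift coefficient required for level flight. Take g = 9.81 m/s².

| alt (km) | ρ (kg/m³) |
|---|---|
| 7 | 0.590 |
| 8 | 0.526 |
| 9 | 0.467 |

At 8 km, from the table: ρ = 0.526 kg/m³.
Weight W = mg = 19300 × 9.81 = 1.8933×10^5 N; in level flight L = W.
q = ½ρv² = ½ × 0.526 × 171² = 7690 Pa.
Required CL = L/(qS) = 1.8933×10^5/(7690·43.7) = 0.5634.

CL = 0.563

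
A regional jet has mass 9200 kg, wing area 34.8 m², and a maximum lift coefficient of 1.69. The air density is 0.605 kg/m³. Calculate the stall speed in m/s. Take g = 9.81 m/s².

Weight W = mg = 9200 × 9.81 = 90250 N.
From L = ½ρV²S·CL,max = W: V_stall = √(2W/(ρSCL,max)) = √(2·90250/(0.605·34.8·1.69))
V_stall = √5073 = 71.2 m/s

V_stall = 71.2 m/s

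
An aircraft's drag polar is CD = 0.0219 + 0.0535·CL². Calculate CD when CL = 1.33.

CD = 0.117

CD = 0.0219 + 0.0535 × 1.33² = 0.0219 + 0.09464 = 0.117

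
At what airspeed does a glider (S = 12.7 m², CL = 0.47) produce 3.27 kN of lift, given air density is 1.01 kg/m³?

v = 32.9 m/s

L = ½ρv²S·CL ⇒ v = √(2L/(ρ·S·CL))
v = √(2 × 3270 / (1.01 × 12.7 × 0.47)) = √1085 = 32.9 m/s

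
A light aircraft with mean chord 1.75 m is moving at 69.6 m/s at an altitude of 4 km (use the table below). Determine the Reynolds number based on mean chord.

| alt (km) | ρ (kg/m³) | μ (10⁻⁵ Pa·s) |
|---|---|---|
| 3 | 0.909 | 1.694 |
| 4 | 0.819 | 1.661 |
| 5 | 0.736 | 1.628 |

At 4 km, from the table: ρ = 0.819 kg/m³, μ = 1.661×10⁻⁵ Pa·s.
Re = ρ·v·c/μ = 0.819 × 69.6 × 1.75 / (1.661×10⁻⁵) = 6.01×10^6

Re = 6.01×10^6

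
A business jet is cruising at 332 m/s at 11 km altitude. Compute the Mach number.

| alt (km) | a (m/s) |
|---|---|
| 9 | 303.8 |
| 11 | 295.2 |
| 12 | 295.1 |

M = 1.12

At 11 km, from the table: a = 295.2 m/s.
M = v/a = 332 / 295.2 = 1.12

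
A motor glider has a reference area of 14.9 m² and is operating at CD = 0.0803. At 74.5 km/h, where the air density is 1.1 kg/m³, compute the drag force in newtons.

D = 282 N

Convert speed: v = 74.5 km/h ÷ 3.6 = 20.69 m/s.
Dynamic pressure q = ½ρv² = ½ × 1.1 × 20.69² = 235.5 Pa.
D = q·S·CD = 235.5 × 14.9 × 0.0803 = 282 N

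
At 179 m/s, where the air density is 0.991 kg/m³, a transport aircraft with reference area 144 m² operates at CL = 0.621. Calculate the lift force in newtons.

Dynamic pressure q = ½ρv² = ½ × 0.991 × 179² = 15880 Pa.
L = q·S·CL = 15880 × 144 × 0.621 = 1.42×10^6 N ≈ 1420 kN

L = 1.42×10^6 N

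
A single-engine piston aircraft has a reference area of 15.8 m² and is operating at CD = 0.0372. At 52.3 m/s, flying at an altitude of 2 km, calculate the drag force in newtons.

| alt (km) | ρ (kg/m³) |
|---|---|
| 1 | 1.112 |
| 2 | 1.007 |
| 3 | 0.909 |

At 2 km, from the table: ρ = 1.007 kg/m³.
Dynamic pressure q = ½ρv² = ½ × 1.007 × 52.3² = 1377 Pa.
D = q·S·CD = 1377 × 15.8 × 0.0372 = 809 N

D = 809 N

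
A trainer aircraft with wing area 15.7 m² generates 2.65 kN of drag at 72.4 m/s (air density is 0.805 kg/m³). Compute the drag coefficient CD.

From D = ½ρv²S·CD, rearranging gives CD = 2D/(ρv²S).
CD = 2 × 2650 / (0.805 × 72.4² × 15.7) = 0.08

CD = 0.08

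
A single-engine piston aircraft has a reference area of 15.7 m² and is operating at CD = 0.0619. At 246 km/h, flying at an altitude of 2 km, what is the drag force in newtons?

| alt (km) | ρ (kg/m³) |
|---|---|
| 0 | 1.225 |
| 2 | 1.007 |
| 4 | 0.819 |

At 2 km, from the table: ρ = 1.007 kg/m³.
Convert speed: v = 246 km/h ÷ 3.6 = 68.33 m/s.
Dynamic pressure q = ½ρv² = ½ × 1.007 × 68.33² = 2351 Pa.
D = q·S·CD = 2351 × 15.7 × 0.0619 = 2280 N

D = 2280 N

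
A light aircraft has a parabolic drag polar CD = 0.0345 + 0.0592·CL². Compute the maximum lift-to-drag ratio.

For CD = CD0 + K·CL², (L/D)max occurs at CL* = √(CD0/K) and equals 1/(2√(K·CD0)).
(L/D)max = 1/(2√(0.0592 × 0.0345)) = 1/(2 × 0.04519) = 11.1

(L/D)max = 11.1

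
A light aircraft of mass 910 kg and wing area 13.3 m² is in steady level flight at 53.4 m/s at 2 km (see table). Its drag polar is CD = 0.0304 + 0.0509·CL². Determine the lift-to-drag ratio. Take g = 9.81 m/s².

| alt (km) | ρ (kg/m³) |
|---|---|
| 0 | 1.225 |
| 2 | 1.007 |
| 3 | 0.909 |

L/D = 11.3

At 2 km, from the table: ρ = 1.007 kg/m³.
In steady level flight, lift balances weight: W = mg = 910 × 9.81 = 8927.1 N.
q = ½ρv² = ½ × 1.007 × 53.4² = 1436 Pa.
CL = W/(q·S) = 8927.1 / (1436 × 13.3) = 0.4675.
CD = 0.0304 + 0.0509 × 0.4675² = 0.04152.
L/D = CL/CD = 0.4675 / 0.04152 = 11.3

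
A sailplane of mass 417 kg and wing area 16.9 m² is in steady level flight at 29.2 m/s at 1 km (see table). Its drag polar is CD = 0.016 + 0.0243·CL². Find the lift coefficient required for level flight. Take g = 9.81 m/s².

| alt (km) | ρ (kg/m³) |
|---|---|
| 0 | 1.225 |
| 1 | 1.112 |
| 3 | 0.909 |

At 1 km, from the table: ρ = 1.112 kg/m³.
Weight W = mg = 417 × 9.81 = 4090.8 N; in level flight L = W.
q = ½ρv² = ½ × 1.112 × 29.2² = 474.1 Pa.
CL = W/(q·S) = 4090.8 / (474.1 × 16.9) = 0.5106.

CL = 0.511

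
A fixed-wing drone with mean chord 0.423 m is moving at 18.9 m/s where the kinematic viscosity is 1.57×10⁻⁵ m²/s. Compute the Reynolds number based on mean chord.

Re = 5.09×10^5

Re = v·c/ν = 18.9 × 0.423 / (1.57×10⁻⁵) = 5.09×10^5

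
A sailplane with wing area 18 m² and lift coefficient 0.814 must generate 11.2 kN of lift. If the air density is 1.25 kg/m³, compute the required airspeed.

L = ½ρv²S·CL ⇒ v = √(2L/(ρ·S·CL))
v = √(2 × 11200 / (1.25 × 18 × 0.814)) = √1223 = 35 m/s

v = 35 m/s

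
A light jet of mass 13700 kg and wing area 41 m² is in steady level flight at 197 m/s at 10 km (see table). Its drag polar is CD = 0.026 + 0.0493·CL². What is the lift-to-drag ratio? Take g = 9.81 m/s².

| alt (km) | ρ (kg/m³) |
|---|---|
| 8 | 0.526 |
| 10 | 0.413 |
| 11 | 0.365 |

L/D = 11.9

At 10 km, from the table: ρ = 0.413 kg/m³.
In steady level flight, lift balances weight: W = mg = 13700 × 9.81 = 1.344×10^5 N.
Dynamic pressure q = 0.5 × 0.413 × 197² = 8014 Pa.
CL = 2W/(ρv²S) = 2×1.344×10^5/(0.413×197²×41) = 0.409.
CD = 0.026 + 0.0493 × 0.409² = 0.03425.
L/D = CL/CD = 0.409 / 0.03425 = 11.9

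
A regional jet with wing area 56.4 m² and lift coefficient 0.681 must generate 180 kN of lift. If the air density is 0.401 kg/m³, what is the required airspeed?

v = 153 m/s

L = ½ρv²S·CL ⇒ v = √(2L/(ρ·S·CL))
v = √(2 × 1.8×10^5 / (0.401 × 56.4 × 0.681)) = √23370 = 153 m/s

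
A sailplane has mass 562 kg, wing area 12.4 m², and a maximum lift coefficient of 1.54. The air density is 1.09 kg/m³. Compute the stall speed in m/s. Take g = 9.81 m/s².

Stall occurs when L = W at CL,max. W = mg = 562 × 9.81 = 5513 N.
From L = ½ρV²S·CL,max = W: V_stall = √(2W/(ρSCL,max)) = √(2·5513/(1.09·12.4·1.54))
V_stall = √529.7 = 23 m/s

V_stall = 23 m/s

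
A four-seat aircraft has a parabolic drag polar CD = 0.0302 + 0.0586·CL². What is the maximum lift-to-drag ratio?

(L/D)max = 11.9

For CD = CD0 + K·CL², (L/D)max occurs at CL* = √(CD0/K) and equals 1/(2√(K·CD0)).
(L/D)max = 1/(2√(0.0586 × 0.0302)) = 1/(2 × 0.04207) = 11.9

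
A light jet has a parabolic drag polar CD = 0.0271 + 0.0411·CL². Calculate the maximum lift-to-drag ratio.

(L/D)max = 15

For CD = CD0 + K·CL², (L/D)max occurs at CL* = √(CD0/K) and equals 1/(2√(K·CD0)).
(L/D)max = 1/(2√(0.0411 × 0.0271)) = 1/(2 × 0.03337) = 15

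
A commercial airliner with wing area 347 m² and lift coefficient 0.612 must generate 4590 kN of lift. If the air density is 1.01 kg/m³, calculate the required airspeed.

v = 207 m/s

L = ½ρv²S·CL ⇒ v = √(2L/(ρ·S·CL))
v = √(2 × 4.59×10^6 / (1.01 × 347 × 0.612)) = √42800 = 207 m/s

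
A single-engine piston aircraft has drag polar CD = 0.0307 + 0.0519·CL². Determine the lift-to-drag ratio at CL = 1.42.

CD = 0.0307 + 0.0519 × 1.42² = 0.1354
L/D = CL/CD = 1.42 / 0.1354 = 10.5

L/D = 10.5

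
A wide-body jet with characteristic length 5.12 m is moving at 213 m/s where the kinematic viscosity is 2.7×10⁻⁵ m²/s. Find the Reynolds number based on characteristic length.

Re = v·c/ν = 213 × 5.12 / (2.7×10⁻⁵) = 4.04×10^7

Re = 4.04×10^7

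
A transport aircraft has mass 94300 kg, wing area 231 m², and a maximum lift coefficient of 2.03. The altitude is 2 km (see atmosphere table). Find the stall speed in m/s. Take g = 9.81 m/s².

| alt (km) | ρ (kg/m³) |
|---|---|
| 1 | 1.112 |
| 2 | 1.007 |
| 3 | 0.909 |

At 2 km, from the table: ρ = 1.007 kg/m³.
Stall occurs when L = W at CL,max. W = mg = 94300 × 9.81 = 9.251×10^5 N.
From L = ½ρV²S·CL,max = W: V_stall = √(2W/(ρSCL,max)) = √(2·9.251×10^5/(1.007·231·2.03))
V_stall = √3918 = 62.6 m/s

V_stall = 62.6 m/s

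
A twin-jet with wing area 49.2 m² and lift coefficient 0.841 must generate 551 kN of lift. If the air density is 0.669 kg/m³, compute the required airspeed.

L = ½ρv²S·CL ⇒ v = √(2L/(ρ·S·CL))
v = √(2 × 5.51×10^5 / (0.669 × 49.2 × 0.841)) = √39810 = 200 m/s

v = 200 m/s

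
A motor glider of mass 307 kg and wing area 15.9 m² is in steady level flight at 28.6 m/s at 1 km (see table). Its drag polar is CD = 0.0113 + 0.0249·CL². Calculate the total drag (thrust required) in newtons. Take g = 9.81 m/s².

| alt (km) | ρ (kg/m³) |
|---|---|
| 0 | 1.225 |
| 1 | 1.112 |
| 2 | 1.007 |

At 1 km, from the table: ρ = 1.112 kg/m³.
Level flight ⇒ L = W = m·g = 307 × 9.81 = 3011.7 N.
q = ½ρv² = ½ × 1.112 × 28.6² = 454.8 Pa.
Required CL = L/(qS) = 3011.7/(454.8·15.9) = 0.4165.
CD = 0.0113 + 0.0249 × 0.4165² = 0.01562.
D = q·S·CD = 454.8 × 15.9 × 0.01562 = 112.9 N

D = 113 N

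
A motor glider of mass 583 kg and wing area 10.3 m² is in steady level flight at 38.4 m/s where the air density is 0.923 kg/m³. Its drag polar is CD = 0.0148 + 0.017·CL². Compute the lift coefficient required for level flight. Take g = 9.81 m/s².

CL = 0.816

In steady level flight, lift balances weight: W = mg = 583 × 9.81 = 5719.2 N.
q = ½ρv² = ½ × 0.923 × 38.4² = 680.5 Pa.
CL = W/(q·S) = 5719.2 / (680.5 × 10.3) = 0.816.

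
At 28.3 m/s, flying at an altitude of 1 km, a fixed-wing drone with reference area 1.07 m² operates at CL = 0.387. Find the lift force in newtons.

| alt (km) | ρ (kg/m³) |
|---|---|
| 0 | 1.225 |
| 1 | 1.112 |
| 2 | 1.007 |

L = 184 N

At 1 km, from the table: ρ = 1.112 kg/m³.
L = ½ρv²S·CL = ½ × 1.112 × 28.3² × 1.07 × 0.387 = 184 N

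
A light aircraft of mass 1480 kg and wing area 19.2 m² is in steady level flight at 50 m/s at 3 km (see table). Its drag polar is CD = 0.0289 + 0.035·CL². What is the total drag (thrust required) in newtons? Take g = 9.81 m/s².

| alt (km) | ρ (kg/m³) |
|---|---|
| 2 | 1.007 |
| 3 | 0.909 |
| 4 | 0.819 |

D = 969 N

At 3 km, from the table: ρ = 0.909 kg/m³.
Level flight ⇒ L = W = m·g = 1480 × 9.81 = 14519 N.
q = ½ρv² = ½ × 0.909 × 50² = 1136 Pa.
CL = W/(q·S) = 14519 / (1136 × 19.2) = 0.6655.
CD = 0.0289 + 0.035 × 0.6655² = 0.0444.
D = q·S·CD = 1136 × 19.2 × 0.0444 = 968.7 N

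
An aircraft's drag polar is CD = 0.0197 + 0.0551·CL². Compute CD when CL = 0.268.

CD = 0.0197 + 0.0551 × 0.268² = 0.0197 + 0.003958 = 0.0237

CD = 0.0237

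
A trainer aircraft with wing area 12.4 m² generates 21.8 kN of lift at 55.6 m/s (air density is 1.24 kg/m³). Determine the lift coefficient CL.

CL = 0.917

From L = ½ρv²S·CL, rearranging gives CL = 2L/(ρv²S).
CL = 2 × 21800 / (1.24 × 55.6² × 12.4) = 0.917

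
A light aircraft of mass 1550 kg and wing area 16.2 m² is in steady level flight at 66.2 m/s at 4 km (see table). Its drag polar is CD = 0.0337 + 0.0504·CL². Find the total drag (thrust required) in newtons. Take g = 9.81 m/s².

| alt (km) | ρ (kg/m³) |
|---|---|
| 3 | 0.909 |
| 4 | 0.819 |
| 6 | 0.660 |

D = 1380 N

At 4 km, from the table: ρ = 0.819 kg/m³.
In steady level flight, lift balances weight: W = mg = 1550 × 9.81 = 15206 N.
q = ½ρv² = ½ × 0.819 × 66.2² = 1795 Pa.
CL = W/(q·S) = 15206 / (1795 × 16.2) = 0.523.
CD = 0.0337 + 0.0504 × 0.523² = 0.04749.
D = q·S·CD = 1795 × 16.2 × 0.04749 = 1381 N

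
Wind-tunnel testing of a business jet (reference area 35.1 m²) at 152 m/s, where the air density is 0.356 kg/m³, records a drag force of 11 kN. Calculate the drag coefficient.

From D = ½ρv²S·CD, rearranging gives CD = 2D/(ρv²S).
CD = 2 × 11000 / (0.356 × 152² × 35.1) = 0.0762

CD = 0.0762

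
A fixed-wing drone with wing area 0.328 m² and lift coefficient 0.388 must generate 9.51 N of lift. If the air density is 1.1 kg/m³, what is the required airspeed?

v = 11.7 m/s

L = ½ρv²S·CL ⇒ v = √(2L/(ρ·S·CL))
v = √(2 × 9.51 / (1.1 × 0.328 × 0.388)) = √135.9 = 11.7 m/s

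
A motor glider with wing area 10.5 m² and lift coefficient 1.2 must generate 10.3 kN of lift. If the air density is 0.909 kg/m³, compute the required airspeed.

v = 42.4 m/s

L = ½ρv²S·CL ⇒ v = √(2L/(ρ·S·CL))
v = √(2 × 10300 / (0.909 × 10.5 × 1.2)) = √1799 = 42.4 m/s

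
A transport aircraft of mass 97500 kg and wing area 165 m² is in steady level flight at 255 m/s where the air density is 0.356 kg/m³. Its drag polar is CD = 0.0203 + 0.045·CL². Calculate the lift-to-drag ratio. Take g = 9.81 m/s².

L/D = 15.9

Level flight ⇒ L = W = m·g = 97500 × 9.81 = 9.5648×10^5 N.
Dynamic pressure q = 0.5 × 0.356 × 255² = 11570 Pa.
CL = W/(q·S) = 9.5648×10^5 / (11570 × 165) = 0.5008.
CD = 0.0203 + 0.045 × 0.5008² = 0.03159.
L/D = CL/CD = 0.5008 / 0.03159 = 15.9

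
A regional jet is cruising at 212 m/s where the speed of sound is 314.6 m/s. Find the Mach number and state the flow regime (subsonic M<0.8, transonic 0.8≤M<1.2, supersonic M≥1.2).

M = 0.674 (subsonic)

M = v/a = 212 / 314.6 = 0.674
M = 0.674 → subsonic.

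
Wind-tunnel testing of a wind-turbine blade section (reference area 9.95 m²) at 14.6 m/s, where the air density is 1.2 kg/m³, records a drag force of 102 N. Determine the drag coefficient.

CD = 0.0802

From D = ½ρv²S·CD, rearranging gives CD = 2D/(ρv²S).
CD = 2 × 102 / (1.2 × 14.6² × 9.95) = 0.0802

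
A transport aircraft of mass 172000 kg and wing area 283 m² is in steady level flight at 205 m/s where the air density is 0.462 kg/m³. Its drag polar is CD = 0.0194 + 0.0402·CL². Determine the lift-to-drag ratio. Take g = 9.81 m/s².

L/D = 17.8

Level flight ⇒ L = W = m·g = 172000 × 9.81 = 1.6873×10^6 N.
Dynamic pressure q = 0.5 × 0.462 × 205² = 9708 Pa.
Required CL = L/(qS) = 1.6873×10^6/(9708·283) = 0.6142.
CD = 0.0194 + 0.0402 × 0.6142² = 0.03456.
L/D = CL/CD = 0.6142 / 0.03456 = 17.8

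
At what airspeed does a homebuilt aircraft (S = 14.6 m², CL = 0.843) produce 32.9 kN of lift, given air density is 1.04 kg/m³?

L = ½ρv²S·CL ⇒ v = √(2L/(ρ·S·CL))
v = √(2 × 32900 / (1.04 × 14.6 × 0.843)) = √5141 = 71.7 m/s

v = 71.7 m/s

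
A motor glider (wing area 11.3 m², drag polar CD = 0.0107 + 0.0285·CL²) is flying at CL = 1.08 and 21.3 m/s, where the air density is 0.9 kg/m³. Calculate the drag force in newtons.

D = 101 N

CD = 0.0107 + 0.0285 × 1.08² = 0.04394
D = ½ρv²S·CD = ½ × 0.9 × 21.3² × 11.3 × 0.04394 = 101 N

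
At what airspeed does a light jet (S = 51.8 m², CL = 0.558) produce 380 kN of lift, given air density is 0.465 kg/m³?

L = ½ρv²S·CL ⇒ v = √(2L/(ρ·S·CL))
v = √(2 × 3.8×10^5 / (0.465 × 51.8 × 0.558)) = √56550 = 238 m/s

v = 238 m/s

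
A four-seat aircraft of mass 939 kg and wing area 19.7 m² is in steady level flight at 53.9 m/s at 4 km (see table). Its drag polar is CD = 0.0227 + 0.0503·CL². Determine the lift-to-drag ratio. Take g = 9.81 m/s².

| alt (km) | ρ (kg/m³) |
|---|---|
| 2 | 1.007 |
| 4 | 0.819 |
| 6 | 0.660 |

At 4 km, from the table: ρ = 0.819 kg/m³.
Level flight ⇒ L = W = m·g = 939 × 9.81 = 9211.6 N.
q = ½ρv² = ½ × 0.819 × 53.9² = 1190 Pa.
CL = 2W/(ρv²S) = 2×9211.6/(0.819×53.9²×19.7) = 0.393.
CD = 0.0227 + 0.0503 × 0.393² = 0.03047.
L/D = CL/CD = 0.393 / 0.03047 = 12.9

L/D = 12.9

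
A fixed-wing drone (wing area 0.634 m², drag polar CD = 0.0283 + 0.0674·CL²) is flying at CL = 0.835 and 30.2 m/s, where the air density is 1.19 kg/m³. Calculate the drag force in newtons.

CD = 0.0283 + 0.0674 × 0.835² = 0.07529
D = ½ρv²S·CD = ½ × 1.19 × 30.2² × 0.634 × 0.07529 = 25.9 N

D = 25.9 N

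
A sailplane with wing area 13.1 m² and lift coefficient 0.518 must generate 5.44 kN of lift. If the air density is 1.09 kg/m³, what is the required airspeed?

v = 38.4 m/s

L = ½ρv²S·CL ⇒ v = √(2L/(ρ·S·CL))
v = √(2 × 5440 / (1.09 × 13.1 × 0.518)) = √1471 = 38.4 m/s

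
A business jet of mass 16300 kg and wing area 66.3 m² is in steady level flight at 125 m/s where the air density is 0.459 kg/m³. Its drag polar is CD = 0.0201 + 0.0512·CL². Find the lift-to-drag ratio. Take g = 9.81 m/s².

L/D = 15.5

In steady level flight, lift balances weight: W = mg = 16300 × 9.81 = 1.599×10^5 N.
q = ½ρv² = ½ × 0.459 × 125² = 3586 Pa.
CL = 2W/(ρv²S) = 2×1.599×10^5/(0.459×125²×66.3) = 0.6726.
CD = 0.0201 + 0.0512 × 0.6726² = 0.04326.
L/D = CL/CD = 0.6726 / 0.04326 = 15.5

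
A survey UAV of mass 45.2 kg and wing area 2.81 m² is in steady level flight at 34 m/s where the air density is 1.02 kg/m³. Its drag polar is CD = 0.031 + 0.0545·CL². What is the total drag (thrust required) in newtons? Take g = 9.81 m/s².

D = 57.8 N

Level flight ⇒ L = W = m·g = 45.2 × 9.81 = 443.41 N.
Dynamic pressure q = 0.5 × 1.02 × 34² = 589.6 Pa.
Required CL = L/(qS) = 443.41/(589.6·2.81) = 0.2677.
CD = 0.031 + 0.0545 × 0.2677² = 0.0349.
D = q·S·CD = 589.6 × 2.81 × 0.0349 = 57.82 N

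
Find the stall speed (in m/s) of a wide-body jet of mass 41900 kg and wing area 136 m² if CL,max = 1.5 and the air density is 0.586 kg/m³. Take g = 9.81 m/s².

V_stall = 82.9 m/s

At stall, lift equals weight: L = W = m·g = 41900 × 9.81 = 4.11×10^5 N.
From L = ½ρV²S·CL,max = W: V_stall = √(2W/(ρSCL,max)) = √(2·4.11×10^5/(0.586·136·1.5))
V_stall = √6877 = 82.9 m/s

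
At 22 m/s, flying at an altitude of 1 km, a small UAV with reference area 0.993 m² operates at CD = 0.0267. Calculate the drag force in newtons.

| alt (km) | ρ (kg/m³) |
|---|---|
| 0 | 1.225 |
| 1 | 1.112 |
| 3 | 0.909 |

At 1 km, from the table: ρ = 1.112 kg/m³.
D = ½ρv²S·CD = ½ × 1.112 × 22² × 0.993 × 0.0267 = 7.13 N

D = 7.13 N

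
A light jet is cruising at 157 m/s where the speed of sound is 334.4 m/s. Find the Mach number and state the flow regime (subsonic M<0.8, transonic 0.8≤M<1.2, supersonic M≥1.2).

M = v/a = 157 / 334.4 = 0.469
M = 0.469 → subsonic.

M = 0.469 (subsonic)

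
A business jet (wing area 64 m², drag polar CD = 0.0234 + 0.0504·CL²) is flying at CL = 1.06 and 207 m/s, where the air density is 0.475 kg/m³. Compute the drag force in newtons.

CD = 0.0234 + 0.0504 × 1.06² = 0.08003
D = ½ρv²S·CD = ½ × 0.475 × 207² × 64 × 0.08003 = 52100 N

D = 52100 N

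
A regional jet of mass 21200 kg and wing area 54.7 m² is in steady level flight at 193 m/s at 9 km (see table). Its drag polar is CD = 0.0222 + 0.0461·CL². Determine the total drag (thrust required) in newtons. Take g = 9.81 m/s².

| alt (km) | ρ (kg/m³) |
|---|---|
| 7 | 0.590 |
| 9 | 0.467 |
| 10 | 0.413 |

At 9 km, from the table: ρ = 0.467 kg/m³.
Weight W = mg = 21200 × 9.81 = 2.0797×10^5 N; in level flight L = W.
Dynamic pressure q = 0.5 × 0.467 × 193² = 8698 Pa.
CL = W/(q·S) = 2.0797×10^5 / (8698 × 54.7) = 0.4371.
CD = 0.0222 + 0.0461 × 0.4371² = 0.03101.
D = q·S·CD = 8698 × 54.7 × 0.03101 = 14750 N

D = 14800 N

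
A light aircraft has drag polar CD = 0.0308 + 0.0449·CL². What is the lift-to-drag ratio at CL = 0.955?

CD = 0.0308 + 0.0449 × 0.955² = 0.07175
L/D = CL/CD = 0.955 / 0.07175 = 13.3

L/D = 13.3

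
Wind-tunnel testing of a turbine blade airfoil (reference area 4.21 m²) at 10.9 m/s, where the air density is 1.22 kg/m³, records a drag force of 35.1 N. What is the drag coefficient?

From D = ½ρv²S·CD, rearranging gives CD = 2D/(ρv²S).
CD = 2 × 35.1 / (1.22 × 10.9² × 4.21) = 0.115

CD = 0.115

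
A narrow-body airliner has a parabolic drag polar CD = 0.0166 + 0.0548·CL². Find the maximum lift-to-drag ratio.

For CD = CD0 + K·CL², (L/D)max occurs at CL* = √(CD0/K) and equals 1/(2√(K·CD0)).
(L/D)max = 1/(2√(0.0548 × 0.0166)) = 1/(2 × 0.03016) = 16.6

(L/D)max = 16.6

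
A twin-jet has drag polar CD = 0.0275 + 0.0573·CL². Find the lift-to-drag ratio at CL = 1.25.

CD = 0.0275 + 0.0573 × 1.25² = 0.117
L/D = CL/CD = 1.25 / 0.117 = 10.7

L/D = 10.7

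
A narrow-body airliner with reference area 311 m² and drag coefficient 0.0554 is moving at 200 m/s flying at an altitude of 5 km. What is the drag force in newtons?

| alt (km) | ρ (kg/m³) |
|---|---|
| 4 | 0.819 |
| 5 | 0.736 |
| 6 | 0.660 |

D = 2.54×10^5 N

At 5 km, from the table: ρ = 0.736 kg/m³.
Dynamic pressure q = ½ρv² = ½ × 0.736 × 200² = 14720 Pa.
D = q·S·CD = 14720 × 311 × 0.0554 = 2.54×10^5 N ≈ 254 kN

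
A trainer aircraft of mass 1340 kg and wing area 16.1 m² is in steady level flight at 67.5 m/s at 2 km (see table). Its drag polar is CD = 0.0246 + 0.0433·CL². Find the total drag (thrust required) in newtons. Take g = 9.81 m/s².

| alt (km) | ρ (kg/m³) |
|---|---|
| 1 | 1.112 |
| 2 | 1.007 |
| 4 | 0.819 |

D = 1110 N

At 2 km, from the table: ρ = 1.007 kg/m³.
Level flight ⇒ L = W = m·g = 1340 × 9.81 = 13145 N.
Dynamic pressure q = 0.5 × 1.007 × 67.5² = 2294 Pa.
CL = W/(q·S) = 13145 / (2294 × 16.1) = 0.3559.
CD = 0.0246 + 0.0433 × 0.3559² = 0.03008.
D = q·S·CD = 2294 × 16.1 × 0.03008 = 1111 N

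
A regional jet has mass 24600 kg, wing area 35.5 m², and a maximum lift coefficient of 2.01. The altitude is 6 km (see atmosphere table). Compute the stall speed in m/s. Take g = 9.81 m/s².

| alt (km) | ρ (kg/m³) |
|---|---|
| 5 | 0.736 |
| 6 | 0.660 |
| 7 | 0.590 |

At 6 km, from the table: ρ = 0.660 kg/m³.
Stall occurs when L = W at CL,max. W = mg = 24600 × 9.81 = 2.413×10^5 N.
From L = ½ρV²S·CL,max = W: V_stall = √(2W/(ρSCL,max)) = √(2·2.413×10^5/(0.66·35.5·2.01))
V_stall = √10250 = 101 m/s

V_stall = 101 m/s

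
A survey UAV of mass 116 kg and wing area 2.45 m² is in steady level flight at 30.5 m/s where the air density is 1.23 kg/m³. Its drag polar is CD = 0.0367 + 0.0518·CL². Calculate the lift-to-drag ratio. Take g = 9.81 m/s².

L/D = 11.5

Weight W = mg = 116 × 9.81 = 1138 N; in level flight L = W.
q = ½ρv² = ½ × 1.23 × 30.5² = 572.1 Pa.
CL = W/(q·S) = 1138 / (572.1 × 2.45) = 0.8119.
CD = 0.0367 + 0.0518 × 0.8119² = 0.07084.
L/D = CL/CD = 0.8119 / 0.07084 = 11.5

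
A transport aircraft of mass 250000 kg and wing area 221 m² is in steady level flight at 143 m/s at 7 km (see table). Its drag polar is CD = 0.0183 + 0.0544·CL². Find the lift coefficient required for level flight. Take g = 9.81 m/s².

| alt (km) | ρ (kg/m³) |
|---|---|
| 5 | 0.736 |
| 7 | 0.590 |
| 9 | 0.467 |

At 7 km, from the table: ρ = 0.590 kg/m³.
In steady level flight, lift balances weight: W = mg = 250000 × 9.81 = 2.4525×10^6 N.
q = ½ρv² = ½ × 0.59 × 143² = 6032 Pa.
CL = 2W/(ρv²S) = 2×2.4525×10^6/(0.59×143²×221) = 1.84.

CL = 1.84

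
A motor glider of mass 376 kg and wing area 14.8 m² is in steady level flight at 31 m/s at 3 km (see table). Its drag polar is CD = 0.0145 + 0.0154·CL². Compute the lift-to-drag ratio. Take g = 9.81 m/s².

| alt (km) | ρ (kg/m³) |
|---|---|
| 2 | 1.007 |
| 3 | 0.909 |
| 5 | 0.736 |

L/D = 29.2

At 3 km, from the table: ρ = 0.909 kg/m³.
Weight W = mg = 376 × 9.81 = 3688.6 N; in level flight L = W.
q = ½ρv² = ½ × 0.909 × 31² = 436.8 Pa.
CL = W/(q·S) = 3688.6 / (436.8 × 14.8) = 0.5706.
CD = 0.0145 + 0.0154 × 0.5706² = 0.01951.
L/D = CL/CD = 0.5706 / 0.01951 = 29.2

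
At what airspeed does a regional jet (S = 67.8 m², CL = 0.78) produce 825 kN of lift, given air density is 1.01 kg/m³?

v = 176 m/s

L = ½ρv²S·CL ⇒ v = √(2L/(ρ·S·CL))
v = √(2 × 8.25×10^5 / (1.01 × 67.8 × 0.78)) = √30890 = 176 m/s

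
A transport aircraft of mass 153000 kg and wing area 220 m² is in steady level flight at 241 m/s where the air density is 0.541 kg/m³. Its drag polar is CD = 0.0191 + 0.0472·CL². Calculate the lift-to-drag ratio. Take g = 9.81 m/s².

In steady level flight, lift balances weight: W = mg = 153000 × 9.81 = 1.5009×10^6 N.
Dynamic pressure q = 0.5 × 0.541 × 241² = 15710 Pa.
Required CL = L/(qS) = 1.5009×10^6/(15710·220) = 0.4342.
CD = 0.0191 + 0.0472 × 0.4342² = 0.028.
L/D = CL/CD = 0.4342 / 0.028 = 15.5

L/D = 15.5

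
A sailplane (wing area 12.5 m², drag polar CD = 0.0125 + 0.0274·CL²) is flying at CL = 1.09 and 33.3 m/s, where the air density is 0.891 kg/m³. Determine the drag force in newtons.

CD = 0.0125 + 0.0274 × 1.09² = 0.04505
D = ½ρv²S·CD = ½ × 0.891 × 33.3² × 12.5 × 0.04505 = 278 N

D = 278 N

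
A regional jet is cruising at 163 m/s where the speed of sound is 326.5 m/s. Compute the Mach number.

M = v/a = 163 / 326.5 = 0.499

M = 0.499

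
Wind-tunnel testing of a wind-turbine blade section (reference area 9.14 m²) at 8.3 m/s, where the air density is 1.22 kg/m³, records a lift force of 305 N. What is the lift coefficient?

CL = 0.794

From L = ½ρv²S·CL, rearranging gives CL = 2L/(ρv²S).
CL = 2 × 305 / (1.22 × 8.3² × 9.14) = 0.794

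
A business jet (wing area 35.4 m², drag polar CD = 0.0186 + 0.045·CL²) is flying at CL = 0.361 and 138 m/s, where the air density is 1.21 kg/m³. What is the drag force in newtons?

CD = 0.0186 + 0.045 × 0.361² = 0.02446
D = ½ρv²S·CD = ½ × 1.21 × 138² × 35.4 × 0.02446 = 9980 N

D = 9980 N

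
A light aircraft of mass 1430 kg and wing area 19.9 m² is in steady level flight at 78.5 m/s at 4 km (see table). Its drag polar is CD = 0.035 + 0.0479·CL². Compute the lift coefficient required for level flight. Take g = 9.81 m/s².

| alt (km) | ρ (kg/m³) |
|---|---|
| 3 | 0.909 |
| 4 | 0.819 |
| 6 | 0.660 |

At 4 km, from the table: ρ = 0.819 kg/m³.
In steady level flight, lift balances weight: W = mg = 1430 × 9.81 = 14028 N.
q = ½ρv² = ½ × 0.819 × 78.5² = 2523 Pa.
CL = W/(q·S) = 14028 / (2523 × 19.9) = 0.2794.

CL = 0.279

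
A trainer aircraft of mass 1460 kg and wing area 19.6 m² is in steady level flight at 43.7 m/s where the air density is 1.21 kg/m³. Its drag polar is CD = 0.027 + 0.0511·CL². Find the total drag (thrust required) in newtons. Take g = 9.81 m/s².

Weight W = mg = 1460 × 9.81 = 14323 N; in level flight L = W.
Dynamic pressure q = 0.5 × 1.21 × 43.7² = 1155 Pa.
CL = W/(q·S) = 14323 / (1155 × 19.6) = 0.6325.
CD = 0.027 + 0.0511 × 0.6325² = 0.04744.
D = q·S·CD = 1155 × 19.6 × 0.04744 = 1074 N

D = 1070 N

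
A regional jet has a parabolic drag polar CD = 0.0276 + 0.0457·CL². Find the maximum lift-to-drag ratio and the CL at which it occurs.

(L/D)max = 14.1, at CL = 0.777

For CD = CD0 + K·CL², (L/D)max occurs at CL* = √(CD0/K) and equals 1/(2√(K·CD0)).
(L/D)max = 1/(2√(0.0457 × 0.0276)) = 1/(2 × 0.03552) = 14.1
CL* = √(0.0276/0.0457) = 0.777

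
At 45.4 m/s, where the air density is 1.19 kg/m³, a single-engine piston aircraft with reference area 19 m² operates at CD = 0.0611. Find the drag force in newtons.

D = 1420 N

D = ½ρv²S·CD = ½ × 1.19 × 45.4² × 19 × 0.0611 = 1420 N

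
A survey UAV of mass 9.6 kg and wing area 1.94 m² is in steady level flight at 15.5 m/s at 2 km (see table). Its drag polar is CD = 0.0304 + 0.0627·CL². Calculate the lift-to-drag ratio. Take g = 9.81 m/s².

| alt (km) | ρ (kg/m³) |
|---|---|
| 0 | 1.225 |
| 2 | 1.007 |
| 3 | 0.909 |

L/D = 9.91

At 2 km, from the table: ρ = 1.007 kg/m³.
In steady level flight, lift balances weight: W = mg = 9.6 × 9.81 = 94.176 N.
Dynamic pressure q = 0.5 × 1.007 × 15.5² = 121 Pa.
CL = W/(q·S) = 94.176 / (121 × 1.94) = 0.4013.
CD = 0.0304 + 0.0627 × 0.4013² = 0.0405.
L/D = CL/CD = 0.4013 / 0.0405 = 9.91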